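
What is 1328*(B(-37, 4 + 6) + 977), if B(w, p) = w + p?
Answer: 1261600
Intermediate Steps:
B(w, p) = p + w
1328*(B(-37, 4 + 6) + 977) = 1328*(((4 + 6) - 37) + 977) = 1328*((10 - 37) + 977) = 1328*(-27 + 977) = 1328*950 = 1261600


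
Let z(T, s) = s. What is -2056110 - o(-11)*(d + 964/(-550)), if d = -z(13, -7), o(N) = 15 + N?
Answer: -565436022/275 ≈ -2.0561e+6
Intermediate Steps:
d = 7 (d = -1*(-7) = 7)
-2056110 - o(-11)*(d + 964/(-550)) = -2056110 - (15 - 11)*(7 + 964/(-550)) = -2056110 - 4*(7 + 964*(-1/550)) = -2056110 - 4*(7 - 482/275) = -2056110 - 4*1443/275 = -2056110 - 1*5772/275 = -2056110 - 5772/275 = -565436022/275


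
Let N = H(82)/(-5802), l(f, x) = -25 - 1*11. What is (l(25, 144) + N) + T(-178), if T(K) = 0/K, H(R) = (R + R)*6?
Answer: -34976/967 ≈ -36.170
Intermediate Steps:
H(R) = 12*R (H(R) = (2*R)*6 = 12*R)
l(f, x) = -36 (l(f, x) = -25 - 11 = -36)
T(K) = 0
N = -164/967 (N = (12*82)/(-5802) = 984*(-1/5802) = -164/967 ≈ -0.16960)
(l(25, 144) + N) + T(-178) = (-36 - 164/967) + 0 = -34976/967 + 0 = -34976/967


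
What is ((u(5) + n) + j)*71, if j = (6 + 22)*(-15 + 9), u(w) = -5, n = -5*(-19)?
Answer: -5538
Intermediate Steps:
n = 95
j = -168 (j = 28*(-6) = -168)
((u(5) + n) + j)*71 = ((-5 + 95) - 168)*71 = (90 - 168)*71 = -78*71 = -5538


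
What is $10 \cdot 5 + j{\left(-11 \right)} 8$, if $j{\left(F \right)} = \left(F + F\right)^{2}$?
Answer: $3922$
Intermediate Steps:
$j{\left(F \right)} = 4 F^{2}$ ($j{\left(F \right)} = \left(2 F\right)^{2} = 4 F^{2}$)
$10 \cdot 5 + j{\left(-11 \right)} 8 = 10 \cdot 5 + 4 \left(-11\right)^{2} \cdot 8 = 50 + 4 \cdot 121 \cdot 8 = 50 + 484 \cdot 8 = 50 + 3872 = 3922$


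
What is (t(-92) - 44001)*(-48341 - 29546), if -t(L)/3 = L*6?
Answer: 3298125015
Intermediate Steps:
t(L) = -18*L (t(L) = -3*L*6 = -18*L)
(t(-92) - 44001)*(-48341 - 29546) = (-18*(-92) - 44001)*(-48341 - 29546) = (1656 - 44001)*(-77887) = -42345*(-77887) = 3298125015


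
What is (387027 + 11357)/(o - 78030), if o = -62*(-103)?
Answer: -99596/17911 ≈ -5.5606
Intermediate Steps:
o = 6386
(387027 + 11357)/(o - 78030) = (387027 + 11357)/(6386 - 78030) = 398384/(-71644) = 398384*(-1/71644) = -99596/17911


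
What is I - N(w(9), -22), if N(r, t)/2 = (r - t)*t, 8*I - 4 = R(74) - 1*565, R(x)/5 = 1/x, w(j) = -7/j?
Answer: 4601587/5328 ≈ 863.66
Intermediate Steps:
R(x) = 5/x
I = -41509/592 (I = ½ + (5/74 - 1*565)/8 = ½ + (5*(1/74) - 565)/8 = ½ + (5/74 - 565)/8 = ½ + (⅛)*(-41805/74) = ½ - 41805/592 = -41509/592 ≈ -70.117)
N(r, t) = 2*t*(r - t) (N(r, t) = 2*((r - t)*t) = 2*(t*(r - t)) = 2*t*(r - t))
I - N(w(9), -22) = -41509/592 - 2*(-22)*(-7/9 - 1*(-22)) = -41509/592 - 2*(-22)*(-7*⅑ + 22) = -41509/592 - 2*(-22)*(-7/9 + 22) = -41509/592 - 2*(-22)*191/9 = -41509/592 - 1*(-8404/9) = -41509/592 + 8404/9 = 4601587/5328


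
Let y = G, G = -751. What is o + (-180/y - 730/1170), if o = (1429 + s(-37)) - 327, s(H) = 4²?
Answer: 98201543/87867 ≈ 1117.6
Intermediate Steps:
y = -751
s(H) = 16
o = 1118 (o = (1429 + 16) - 327 = 1445 - 327 = 1118)
o + (-180/y - 730/1170) = 1118 + (-180/(-751) - 730/1170) = 1118 + (-180*(-1/751) - 730*1/1170) = 1118 + (180/751 - 73/117) = 1118 - 33763/87867 = 98201543/87867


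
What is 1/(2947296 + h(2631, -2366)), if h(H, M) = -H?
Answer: 1/2944665 ≈ 3.3960e-7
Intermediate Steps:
1/(2947296 + h(2631, -2366)) = 1/(2947296 - 1*2631) = 1/(2947296 - 2631) = 1/2944665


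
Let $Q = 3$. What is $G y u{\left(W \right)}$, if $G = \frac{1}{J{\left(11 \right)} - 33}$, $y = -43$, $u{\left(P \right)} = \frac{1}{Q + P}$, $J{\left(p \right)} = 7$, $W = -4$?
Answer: $- \frac{43}{26} \approx -1.6538$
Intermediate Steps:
$u{\left(P \right)} = \frac{1}{3 + P}$
$G = - \frac{1}{26}$ ($G = \frac{1}{7 - 33} = \frac{1}{-26} = - \frac{1}{26} \approx -0.038462$)
$G y u{\left(W \right)} = \frac{\left(- \frac{1}{26}\right) \left(-43\right)}{3 - 4} = \frac{43}{26 \left(-1\right)} = \frac{43}{26} \left(-1\right) = - \frac{43}{26}$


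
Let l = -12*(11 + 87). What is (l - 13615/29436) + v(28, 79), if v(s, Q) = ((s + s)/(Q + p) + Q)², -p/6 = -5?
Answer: 1799697544373/349729116 ≈ 5146.0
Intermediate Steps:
p = 30 (p = -6*(-5) = 30)
v(s, Q) = (Q + 2*s/(30 + Q))² (v(s, Q) = ((s + s)/(Q + 30) + Q)² = ((2*s)/(30 + Q) + Q)² = (2*s/(30 + Q) + Q)² = (Q + 2*s/(30 + Q))²)
l = -1176 (l = -12*98 = -1176)
(l - 13615/29436) + v(28, 79) = (-1176 - 13615/29436) + (79² + 2*28 + 30*79)²/(30 + 79)² = (-1176 - 13615*1/29436) + (6241 + 56 + 2370)²/109² = (-1176 - 13615/29436) + (1/11881)*8667² = -34630351/29436 + (1/11881)*75116889 = -34630351/29436 + 75116889/11881 = 1799697544373/349729116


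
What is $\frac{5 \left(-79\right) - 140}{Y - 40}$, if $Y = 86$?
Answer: $- \frac{535}{46} \approx -11.63$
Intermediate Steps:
$\frac{5 \left(-79\right) - 140}{Y - 40} = \frac{5 \left(-79\right) - 140}{86 - 40} = \frac{-395 - 140}{46} = \left(-535\right) \frac{1}{46} = - \frac{535}{46}$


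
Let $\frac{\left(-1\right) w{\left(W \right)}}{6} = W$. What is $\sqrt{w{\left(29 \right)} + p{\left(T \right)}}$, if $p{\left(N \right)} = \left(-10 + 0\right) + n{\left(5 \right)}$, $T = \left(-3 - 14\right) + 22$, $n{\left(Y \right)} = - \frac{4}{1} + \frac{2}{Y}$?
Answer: $\frac{i \sqrt{4690}}{5} \approx 13.697 i$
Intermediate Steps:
$n{\left(Y \right)} = -4 + \frac{2}{Y}$ ($n{\left(Y \right)} = \left(-4\right) 1 + \frac{2}{Y} = -4 + \frac{2}{Y}$)
$T = 5$ ($T = -17 + 22 = 5$)
$w{\left(W \right)} = - 6 W$
$p{\left(N \right)} = - \frac{68}{5}$ ($p{\left(N \right)} = \left(-10 + 0\right) - \left(4 - \frac{2}{5}\right) = -10 + \left(-4 + 2 \cdot \frac{1}{5}\right) = -10 + \left(-4 + \frac{2}{5}\right) = -10 - \frac{18}{5} = - \frac{68}{5}$)
$\sqrt{w{\left(29 \right)} + p{\left(T \right)}} = \sqrt{\left(-6\right) 29 - \frac{68}{5}} = \sqrt{-174 - \frac{68}{5}} = \sqrt{- \frac{938}{5}} = \frac{i \sqrt{4690}}{5}$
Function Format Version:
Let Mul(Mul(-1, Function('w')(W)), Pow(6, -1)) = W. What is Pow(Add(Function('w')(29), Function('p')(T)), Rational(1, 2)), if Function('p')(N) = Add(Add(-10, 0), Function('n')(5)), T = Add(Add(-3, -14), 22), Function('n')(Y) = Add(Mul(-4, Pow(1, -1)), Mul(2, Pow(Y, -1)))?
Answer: Mul(Rational(1, 5), I, Pow(4690, Rational(1, 2))) ≈ Mul(13.697, I)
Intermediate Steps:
Function('n')(Y) = Add(-4, Mul(2, Pow(Y, -1))) (Function('n')(Y) = Add(Mul(-4, 1), Mul(2, Pow(Y, -1))) = Add(-4, Mul(2, Pow(Y, -1))))
T = 5 (T = Add(-17, 22) = 5)
Function('w')(W) = Mul(-6, W)
Function('p')(N) = Rational(-68, 5) (Function('p')(N) = Add(Add(-10, 0), Add(-4, Mul(2, Pow(5, -1)))) = Add(-10, Add(-4, Mul(2, Rational(1, 5)))) = Add(-10, Add(-4, Rational(2, 5))) = Add(-10, Rational(-18, 5)) = Rational(-68, 5))
Pow(Add(Function('w')(29), Function('p')(T)), Rational(1, 2)) = Pow(Add(Mul(-6, 29), Rational(-68, 5)), Rational(1, 2)) = Pow(Add(-174, Rational(-68, 5)), Rational(1, 2)) = Pow(Rational(-938, 5), Rational(1, 2)) = Mul(Rational(1, 5), I, Pow(4690, Rational(1, 2)))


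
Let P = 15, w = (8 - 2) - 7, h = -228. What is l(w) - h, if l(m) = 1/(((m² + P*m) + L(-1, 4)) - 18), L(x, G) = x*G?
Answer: 8207/36 ≈ 227.97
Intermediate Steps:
L(x, G) = G*x
w = -1 (w = 6 - 7 = -1)
l(m) = 1/(-22 + m² + 15*m) (l(m) = 1/(((m² + 15*m) + 4*(-1)) - 18) = 1/(((m² + 15*m) - 4) - 18) = 1/((-4 + m² + 15*m) - 18) = 1/(-22 + m² + 15*m))
l(w) - h = 1/(-22 + (-1)² + 15*(-1)) - 1*(-228) = 1/(-22 + 1 - 15) + 228 = 1/(-36) + 228 = -1/36 + 228 = 8207/36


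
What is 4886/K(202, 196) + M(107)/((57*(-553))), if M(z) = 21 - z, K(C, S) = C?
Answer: 77014489/3183621 ≈ 24.191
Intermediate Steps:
4886/K(202, 196) + M(107)/((57*(-553))) = 4886/202 + (21 - 1*107)/((57*(-553))) = 4886*(1/202) + (21 - 107)/(-31521) = 2443/101 - 86*(-1/31521) = 2443/101 + 86/31521 = 77014489/3183621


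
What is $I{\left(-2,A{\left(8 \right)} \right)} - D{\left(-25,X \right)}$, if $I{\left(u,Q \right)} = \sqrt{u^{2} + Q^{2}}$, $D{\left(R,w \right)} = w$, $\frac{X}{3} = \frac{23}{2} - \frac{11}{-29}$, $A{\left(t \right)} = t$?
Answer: $- \frac{2067}{58} + 2 \sqrt{17} \approx -27.392$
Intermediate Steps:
$X = \frac{2067}{58}$ ($X = 3 \left(\frac{23}{2} - \frac{11}{-29}\right) = 3 \left(23 \cdot \frac{1}{2} - - \frac{11}{29}\right) = 3 \left(\frac{23}{2} + \frac{11}{29}\right) = 3 \cdot \frac{689}{58} = \frac{2067}{58} \approx 35.638$)
$I{\left(u,Q \right)} = \sqrt{Q^{2} + u^{2}}$
$I{\left(-2,A{\left(8 \right)} \right)} - D{\left(-25,X \right)} = \sqrt{8^{2} + \left(-2\right)^{2}} - \frac{2067}{58} = \sqrt{64 + 4} - \frac{2067}{58} = \sqrt{68} - \frac{2067}{58} = 2 \sqrt{17} - \frac{2067}{58} = - \frac{2067}{58} + 2 \sqrt{17}$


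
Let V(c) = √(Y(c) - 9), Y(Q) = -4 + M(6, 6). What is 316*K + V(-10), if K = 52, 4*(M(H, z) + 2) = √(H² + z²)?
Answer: 16432 + √(-60 + 6*√2)/2 ≈ 16432.0 + 3.5887*I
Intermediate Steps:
M(H, z) = -2 + √(H² + z²)/4
Y(Q) = -6 + 3*√2/2 (Y(Q) = -4 + (-2 + √(6² + 6²)/4) = -4 + (-2 + √(36 + 36)/4) = -4 + (-2 + √72/4) = -4 + (-2 + (6*√2)/4) = -4 + (-2 + 3*√2/2) = -6 + 3*√2/2)
V(c) = √(-15 + 3*√2/2) (V(c) = √((-6 + 3*√2/2) - 9) = √(-15 + 3*√2/2))
316*K + V(-10) = 316*52 + √(-60 + 6*√2)/2 = 16432 + √(-60 + 6*√2)/2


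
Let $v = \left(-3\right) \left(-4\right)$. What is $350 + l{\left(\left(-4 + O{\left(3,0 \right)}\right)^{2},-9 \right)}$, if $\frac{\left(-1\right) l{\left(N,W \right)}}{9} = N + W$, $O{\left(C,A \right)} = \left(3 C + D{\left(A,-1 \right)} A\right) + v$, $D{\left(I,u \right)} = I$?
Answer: $-2170$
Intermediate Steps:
$v = 12$
$O{\left(C,A \right)} = 12 + A^{2} + 3 C$ ($O{\left(C,A \right)} = \left(3 C + A A\right) + 12 = \left(3 C + A^{2}\right) + 12 = \left(A^{2} + 3 C\right) + 12 = 12 + A^{2} + 3 C$)
$l{\left(N,W \right)} = - 9 N - 9 W$ ($l{\left(N,W \right)} = - 9 \left(N + W\right) = - 9 N - 9 W$)
$350 + l{\left(\left(-4 + O{\left(3,0 \right)}\right)^{2},-9 \right)} = 350 - \left(-81 + 9 \left(-4 + \left(12 + 0^{2} + 3 \cdot 3\right)\right)^{2}\right) = 350 + \left(- 9 \left(-4 + \left(12 + 0 + 9\right)\right)^{2} + 81\right) = 350 + \left(- 9 \left(-4 + 21\right)^{2} + 81\right) = 350 + \left(- 9 \cdot 17^{2} + 81\right) = 350 + \left(\left(-9\right) 289 + 81\right) = 350 + \left(-2601 + 81\right) = 350 - 2520 = -2170$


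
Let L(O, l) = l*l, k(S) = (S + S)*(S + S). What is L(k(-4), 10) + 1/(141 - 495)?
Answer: 35399/354 ≈ 99.997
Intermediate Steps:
k(S) = 4*S² (k(S) = (2*S)*(2*S) = 4*S²)
L(O, l) = l²
L(k(-4), 10) + 1/(141 - 495) = 10² + 1/(141 - 495) = 100 + 1/(-354) = 100 - 1/354 = 35399/354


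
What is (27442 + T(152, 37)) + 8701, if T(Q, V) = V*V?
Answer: 37512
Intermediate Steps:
T(Q, V) = V²
(27442 + T(152, 37)) + 8701 = (27442 + 37²) + 8701 = (27442 + 1369) + 8701 = 28811 + 8701 = 37512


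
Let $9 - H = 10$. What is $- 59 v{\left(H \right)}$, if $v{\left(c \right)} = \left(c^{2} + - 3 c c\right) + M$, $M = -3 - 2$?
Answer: $413$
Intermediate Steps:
$H = -1$ ($H = 9 - 10 = -1$)
$M = -5$ ($M = -3 - 2 = -5$)
$v{\left(c \right)} = -5 - 2 c^{2}$ ($v{\left(c \right)} = \left(c^{2} + - 3 c c\right) - 5 = \left(c^{2} - 3 c^{2}\right) - 5 = - 2 c^{2} - 5 = -5 - 2 c^{2}$)
$- 59 v{\left(H \right)} = - 59 \left(-5 - 2 \left(-1\right)^{2}\right) = - 59 \left(-5 - 2\right) = \left(-59\right) \left(-7\right) = 413$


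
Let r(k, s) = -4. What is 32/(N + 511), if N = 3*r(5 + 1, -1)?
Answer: 32/499 ≈ 0.064128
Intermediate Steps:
N = -12 (N = 3*(-4) = -12)
32/(N + 511) = 32/(-12 + 511) = 32/499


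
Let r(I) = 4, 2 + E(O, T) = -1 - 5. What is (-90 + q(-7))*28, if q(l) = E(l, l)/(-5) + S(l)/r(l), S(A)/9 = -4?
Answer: -13636/5 ≈ -2727.2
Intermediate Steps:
E(O, T) = -8 (E(O, T) = -2 + (-1 - 5) = -2 - 6 = -8)
S(A) = -36 (S(A) = 9*(-4) = -36)
q(l) = -37/5 (q(l) = -8/(-5) - 36/4 = -8*(-⅕) - 36*¼ = 8/5 - 9 = -37/5)
(-90 + q(-7))*28 = (-90 - 37/5)*28 = -487/5*28 = -13636/5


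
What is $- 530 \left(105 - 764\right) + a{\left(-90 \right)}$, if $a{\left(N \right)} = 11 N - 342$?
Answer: $347938$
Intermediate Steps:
$a{\left(N \right)} = -342 + 11 N$ ($a{\left(N \right)} = 11 N - 342 = -342 + 11 N$)
$- 530 \left(105 - 764\right) + a{\left(-90 \right)} = - 530 \left(105 - 764\right) + \left(-342 + 11 \left(-90\right)\right) = \left(-530\right) \left(-659\right) - 1332 = 349270 - 1332 = 347938$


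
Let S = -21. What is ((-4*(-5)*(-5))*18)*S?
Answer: 37800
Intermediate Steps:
((-4*(-5)*(-5))*18)*S = ((-4*(-5)*(-5))*18)*(-21) = ((20*(-5))*18)*(-21) = -100*18*(-21) = -1800*(-21) = 37800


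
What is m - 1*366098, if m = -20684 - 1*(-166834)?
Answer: -219948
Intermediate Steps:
m = 146150 (m = -20684 + 166834 = 146150)
m - 1*366098 = 146150 - 1*366098 = 146150 - 366098 = -219948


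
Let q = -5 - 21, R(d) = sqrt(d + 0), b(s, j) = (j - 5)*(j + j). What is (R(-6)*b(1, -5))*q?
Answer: -2600*I*sqrt(6) ≈ -6368.7*I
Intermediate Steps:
b(s, j) = 2*j*(-5 + j) (b(s, j) = (-5 + j)*(2*j) = 2*j*(-5 + j))
R(d) = sqrt(d)
q = -26
(R(-6)*b(1, -5))*q = (sqrt(-6)*(2*(-5)*(-5 - 5)))*(-26) = ((I*sqrt(6))*(2*(-5)*(-10)))*(-26) = ((I*sqrt(6))*100)*(-26) = (100*I*sqrt(6))*(-26) = -2600*I*sqrt(6)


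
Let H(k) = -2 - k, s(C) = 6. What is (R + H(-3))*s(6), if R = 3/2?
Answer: 15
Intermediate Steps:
R = 3/2 (R = 3*(1/2) = 3/2 ≈ 1.5000)
(R + H(-3))*s(6) = (3/2 + (-2 - 1*(-3)))*6 = (3/2 + (-2 + 3))*6 = (3/2 + 1)*6 = (5/2)*6 = 15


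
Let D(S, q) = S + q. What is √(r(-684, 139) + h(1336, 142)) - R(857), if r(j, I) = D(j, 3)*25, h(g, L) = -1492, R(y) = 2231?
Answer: -2231 + I*√18517 ≈ -2231.0 + 136.08*I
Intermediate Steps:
r(j, I) = 75 + 25*j (r(j, I) = (j + 3)*25 = (3 + j)*25 = 75 + 25*j)
√(r(-684, 139) + h(1336, 142)) - R(857) = √((75 + 25*(-684)) - 1492) - 1*2231 = √((75 - 17100) - 1492) - 2231 = √(-17025 - 1492) - 2231 = √(-18517) - 2231 = I*√18517 - 2231 = -2231 + I*√18517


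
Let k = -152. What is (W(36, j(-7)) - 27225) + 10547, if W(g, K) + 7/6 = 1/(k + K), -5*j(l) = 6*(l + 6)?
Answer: -18864145/1131 ≈ -16679.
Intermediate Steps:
j(l) = -36/5 - 6*l/5 (j(l) = -6*(l + 6)/5 = -6*(6 + l)/5 = -(36 + 6*l)/5 = -36/5 - 6*l/5)
W(g, K) = -7/6 + 1/(-152 + K)
(W(36, j(-7)) - 27225) + 10547 = ((1070 - 7*(-36/5 - 6/5*(-7)))/(6*(-152 + (-36/5 - 6/5*(-7)))) - 27225) + 10547 = ((1070 - 7*(-36/5 + 42/5))/(6*(-152 + (-36/5 + 42/5))) - 27225) + 10547 = ((1070 - 7*6/5)/(6*(-152 + 6/5)) - 27225) + 10547 = ((1070 - 42/5)/(6*(-754/5)) - 27225) + 10547 = ((⅙)*(-5/754)*(5308/5) - 27225) + 10547 = (-1327/1131 - 27225) + 10547 = -30792802/1131 + 10547 = -18864145/1131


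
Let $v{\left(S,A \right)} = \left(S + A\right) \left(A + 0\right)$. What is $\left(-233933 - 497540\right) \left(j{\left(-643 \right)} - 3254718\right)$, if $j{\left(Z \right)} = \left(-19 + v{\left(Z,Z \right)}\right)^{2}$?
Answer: $-500126834770774579$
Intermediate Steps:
$v{\left(S,A \right)} = A \left(A + S\right)$ ($v{\left(S,A \right)} = \left(A + S\right) A = A \left(A + S\right)$)
$j{\left(Z \right)} = \left(-19 + 2 Z^{2}\right)^{2}$ ($j{\left(Z \right)} = \left(-19 + Z \left(Z + Z\right)\right)^{2} = \left(-19 + Z 2 Z\right)^{2} = \left(-19 + 2 Z^{2}\right)^{2}$)
$\left(-233933 - 497540\right) \left(j{\left(-643 \right)} - 3254718\right) = \left(-233933 - 497540\right) \left(\left(-19 + 2 \left(-643\right)^{2}\right)^{2} - 3254718\right) = - 731473 \left(\left(-19 + 2 \cdot 413449\right)^{2} - 3254718\right) = - 731473 \left(\left(-19 + 826898\right)^{2} - 3254718\right) = - 731473 \left(826879^{2} - 3254718\right) = - 731473 \left(683728880641 - 3254718\right) = \left(-731473\right) 683725625923 = -500126834770774579$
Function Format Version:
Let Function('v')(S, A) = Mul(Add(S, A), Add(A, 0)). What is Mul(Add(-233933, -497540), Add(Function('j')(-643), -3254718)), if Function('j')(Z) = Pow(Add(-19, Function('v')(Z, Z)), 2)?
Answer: -500126834770774579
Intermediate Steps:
Function('v')(S, A) = Mul(A, Add(A, S)) (Function('v')(S, A) = Mul(Add(A, S), A) = Mul(A, Add(A, S)))
Function('j')(Z) = Pow(Add(-19, Mul(2, Pow(Z, 2))), 2) (Function('j')(Z) = Pow(Add(-19, Mul(Z, Add(Z, Z))), 2) = Pow(Add(-19, Mul(Z, Mul(2, Z))), 2) = Pow(Add(-19, Mul(2, Pow(Z, 2))), 2))
Mul(Add(-233933, -497540), Add(Function('j')(-643), -3254718)) = Mul(Add(-233933, -497540), Add(Pow(Add(-19, Mul(2, Pow(-643, 2))), 2), -3254718)) = Mul(-731473, Add(Pow(Add(-19, Mul(2, 413449)), 2), -3254718)) = Mul(-731473, Add(Pow(Add(-19, 826898), 2), -3254718)) = Mul(-731473, Add(Pow(826879, 2), -3254718)) = Mul(-731473, Add(683728880641, -3254718)) = Mul(-731473, 683725625923) = -500126834770774579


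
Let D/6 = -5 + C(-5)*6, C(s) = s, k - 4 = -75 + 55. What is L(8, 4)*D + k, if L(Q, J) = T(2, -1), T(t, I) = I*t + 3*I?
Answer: 1034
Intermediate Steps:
k = -16 (k = 4 + (-75 + 55) = 4 - 20 = -16)
T(t, I) = 3*I + I*t
L(Q, J) = -5 (L(Q, J) = -(3 + 2) = -1*5 = -5)
D = -210 (D = 6*(-5 - 5*6) = 6*(-5 - 30) = 6*(-35) = -210)
L(8, 4)*D + k = -5*(-210) - 16 = 1050 - 16 = 1034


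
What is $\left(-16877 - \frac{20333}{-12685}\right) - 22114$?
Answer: $- \frac{494580502}{12685} \approx -38989.0$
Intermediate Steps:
$\left(-16877 - \frac{20333}{-12685}\right) - 22114 = \left(-16877 - - \frac{20333}{12685}\right) - 22114 = \left(-16877 + \frac{20333}{12685}\right) - 22114 = - \frac{214064412}{12685} - 22114 = - \frac{494580502}{12685}$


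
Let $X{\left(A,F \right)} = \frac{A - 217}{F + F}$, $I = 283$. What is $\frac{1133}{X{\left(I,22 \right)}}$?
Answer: $\frac{2266}{3} \approx 755.33$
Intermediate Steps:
$X{\left(A,F \right)} = \frac{-217 + A}{2 F}$
$\frac{1133}{X{\left(I,22 \right)}} = \frac{1133}{\frac{1}{2} \cdot \frac{1}{22} \left(-217 + 283\right)} = \frac{1133}{\frac{1}{2} \cdot \frac{1}{22} \cdot 66} = \frac{1133}{\frac{3}{2}} = 1133 \cdot \frac{2}{3} = \frac{2266}{3}$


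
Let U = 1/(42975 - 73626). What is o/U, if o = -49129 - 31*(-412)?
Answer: 1114378407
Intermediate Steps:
U = -1/30651 (U = 1/(-30651) = -1/30651 ≈ -3.2625e-5)
o = -36357 (o = -49129 + 12772 = -36357)
o/U = -36357/(-1/30651) = -36357*(-30651) = 1114378407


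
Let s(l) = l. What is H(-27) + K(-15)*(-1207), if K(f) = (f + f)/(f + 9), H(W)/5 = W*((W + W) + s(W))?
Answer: 4900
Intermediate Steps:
H(W) = 15*W² (H(W) = 5*(W*((W + W) + W)) = 5*(W*(2*W + W)) = 5*(W*(3*W)) = 5*(3*W²) = 15*W²)
K(f) = 2*f/(9 + f) (K(f) = (2*f)/(9 + f) = 2*f/(9 + f))
H(-27) + K(-15)*(-1207) = 15*(-27)² + (2*(-15)/(9 - 15))*(-1207) = 15*729 + (2*(-15)/(-6))*(-1207) = 10935 + (2*(-15)*(-⅙))*(-1207) = 10935 + 5*(-1207) = 10935 - 6035 = 4900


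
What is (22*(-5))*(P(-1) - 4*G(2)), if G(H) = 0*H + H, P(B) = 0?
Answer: 880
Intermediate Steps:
G(H) = H (G(H) = 0 + H = H)
(22*(-5))*(P(-1) - 4*G(2)) = (22*(-5))*(0 - 4*2) = -110*(0 - 8) = -110*(-8) = 880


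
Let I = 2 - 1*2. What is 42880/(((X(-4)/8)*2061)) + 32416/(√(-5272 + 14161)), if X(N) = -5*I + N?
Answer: -85760/2061 + 32416*√8889/8889 ≈ 302.21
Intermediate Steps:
I = 0 (I = 2 - 2 = 0)
X(N) = N (X(N) = -5*0 + N = 0 + N = N)
42880/(((X(-4)/8)*2061)) + 32416/(√(-5272 + 14161)) = 42880/((-4/8*2061)) + 32416/(√(-5272 + 14161)) = 42880/((-4*⅛*2061)) + 32416/(√8889) = 42880/((-½*2061)) + 32416*(√8889/8889) = 42880/(-2061/2) + 32416*√8889/8889 = 42880*(-2/2061) + 32416*√8889/8889 = -85760/2061 + 32416*√8889/8889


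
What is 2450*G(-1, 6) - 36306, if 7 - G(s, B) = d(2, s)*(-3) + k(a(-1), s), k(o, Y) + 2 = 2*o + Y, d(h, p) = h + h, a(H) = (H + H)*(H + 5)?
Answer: 56794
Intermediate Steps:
a(H) = 2*H*(5 + H) (a(H) = (2*H)*(5 + H) = 2*H*(5 + H))
d(h, p) = 2*h
k(o, Y) = -2 + Y + 2*o (k(o, Y) = -2 + (2*o + Y) = -2 + (Y + 2*o) = -2 + Y + 2*o)
G(s, B) = 37 - s (G(s, B) = 7 - ((2*2)*(-3) + (-2 + s + 2*(2*(-1)*(5 - 1)))) = 7 - (4*(-3) + (-2 + s + 2*(2*(-1)*4))) = 7 - (-12 + (-2 + s + 2*(-8))) = 7 - (-12 + (-2 + s - 16)) = 7 - (-12 + (-18 + s)) = 7 - (-30 + s) = 7 + (30 - s) = 37 - s)
2450*G(-1, 6) - 36306 = 2450*(37 - 1*(-1)) - 36306 = 2450*(37 + 1) - 36306 = 2450*38 - 36306 = 93100 - 36306 = 56794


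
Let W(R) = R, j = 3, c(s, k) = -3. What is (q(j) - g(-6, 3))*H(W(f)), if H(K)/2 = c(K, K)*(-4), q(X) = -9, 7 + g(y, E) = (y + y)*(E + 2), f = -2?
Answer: 1392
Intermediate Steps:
g(y, E) = -7 + 2*y*(2 + E) (g(y, E) = -7 + (y + y)*(E + 2) = -7 + (2*y)*(2 + E) = -7 + 2*y*(2 + E))
H(K) = 24 (H(K) = 2*(-3*(-4)) = 2*12 = 24)
(q(j) - g(-6, 3))*H(W(f)) = (-9 - (-7 + 4*(-6) + 2*3*(-6)))*24 = (-9 - (-7 - 24 - 36))*24 = (-9 - 1*(-67))*24 = (-9 + 67)*24 = 58*24 = 1392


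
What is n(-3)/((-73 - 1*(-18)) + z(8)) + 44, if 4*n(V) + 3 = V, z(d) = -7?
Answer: 5459/124 ≈ 44.024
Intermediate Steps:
n(V) = -3/4 + V/4
n(-3)/((-73 - 1*(-18)) + z(8)) + 44 = (-3/4 + (1/4)*(-3))/((-73 - 1*(-18)) - 7) + 44 = (-3/4 - 3/4)/((-73 + 18) - 7) + 44 = -3/(2*(-55 - 7)) + 44 = -3/2/(-62) + 44 = -3/2*(-1/62) + 44 = 3/124 + 44 = 5459/124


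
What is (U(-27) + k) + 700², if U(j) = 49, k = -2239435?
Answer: -1749386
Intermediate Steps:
(U(-27) + k) + 700² = (49 - 2239435) + 700² = -2239386 + 490000 = -1749386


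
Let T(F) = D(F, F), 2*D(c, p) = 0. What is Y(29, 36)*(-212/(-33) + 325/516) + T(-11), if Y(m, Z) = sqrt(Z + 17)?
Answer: 40039*sqrt(53)/5676 ≈ 51.355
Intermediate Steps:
D(c, p) = 0 (D(c, p) = (1/2)*0 = 0)
T(F) = 0
Y(m, Z) = sqrt(17 + Z)
Y(29, 36)*(-212/(-33) + 325/516) + T(-11) = sqrt(17 + 36)*(-212/(-33) + 325/516) + 0 = sqrt(53)*(-212*(-1/33) + 325*(1/516)) + 0 = sqrt(53)*(212/33 + 325/516) + 0 = sqrt(53)*(40039/5676) + 0 = 40039*sqrt(53)/5676 + 0 = 40039*sqrt(53)/5676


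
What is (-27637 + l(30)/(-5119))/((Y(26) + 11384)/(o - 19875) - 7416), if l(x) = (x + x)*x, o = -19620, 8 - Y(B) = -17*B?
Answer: 5587578940485/1499389673726 ≈ 3.7266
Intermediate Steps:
Y(B) = 8 + 17*B (Y(B) = 8 - (-17)*B = 8 + 17*B)
l(x) = 2*x**2 (l(x) = (2*x)*x = 2*x**2)
(-27637 + l(30)/(-5119))/((Y(26) + 11384)/(o - 19875) - 7416) = (-27637 + (2*30**2)/(-5119))/(((8 + 17*26) + 11384)/(-19620 - 19875) - 7416) = (-27637 + (2*900)*(-1/5119))/(((8 + 442) + 11384)/(-39495) - 7416) = (-27637 + 1800*(-1/5119))/((450 + 11384)*(-1/39495) - 7416) = (-27637 - 1800/5119)/(11834*(-1/39495) - 7416) = -141475603/(5119*(-11834/39495 - 7416)) = -141475603/(5119*(-292906754/39495)) = -141475603/5119*(-39495/292906754) = 5587578940485/1499389673726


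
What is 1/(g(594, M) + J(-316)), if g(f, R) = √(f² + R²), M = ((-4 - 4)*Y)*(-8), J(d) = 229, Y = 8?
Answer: -229/562539 + 2*√153745/562539 ≈ 0.00098697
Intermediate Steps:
M = 512 (M = ((-4 - 4)*8)*(-8) = -8*8*(-8) = -64*(-8) = 512)
g(f, R) = √(R² + f²)
1/(g(594, M) + J(-316)) = 1/(√(512² + 594²) + 229) = 1/(√(262144 + 352836) + 229) = 1/(√614980 + 229) = 1/(2*√153745 + 229) = 1/(229 + 2*√153745)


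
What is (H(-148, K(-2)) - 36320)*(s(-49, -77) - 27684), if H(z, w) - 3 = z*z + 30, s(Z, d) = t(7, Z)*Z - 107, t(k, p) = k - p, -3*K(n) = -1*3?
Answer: 439184905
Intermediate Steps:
K(n) = 1 (K(n) = -(-1)*3/3 = -⅓*(-3) = 1)
s(Z, d) = -107 + Z*(7 - Z) (s(Z, d) = (7 - Z)*Z - 107 = Z*(7 - Z) - 107 = -107 + Z*(7 - Z))
H(z, w) = 33 + z² (H(z, w) = 3 + (z*z + 30) = 3 + (z² + 30) = 3 + (30 + z²) = 33 + z²)
(H(-148, K(-2)) - 36320)*(s(-49, -77) - 27684) = ((33 + (-148)²) - 36320)*((-107 - 1*(-49)*(-7 - 49)) - 27684) = ((33 + 21904) - 36320)*((-107 - 1*(-49)*(-56)) - 27684) = (21937 - 36320)*((-107 - 2744) - 27684) = -14383*(-2851 - 27684) = -14383*(-30535) = 439184905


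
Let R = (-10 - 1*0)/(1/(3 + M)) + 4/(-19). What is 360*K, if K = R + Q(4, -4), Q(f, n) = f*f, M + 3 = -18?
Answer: 1339200/19 ≈ 70484.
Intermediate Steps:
M = -21 (M = -3 - 18 = -21)
Q(f, n) = f²
R = 3416/19 (R = (-10 - 1*0)/(1/(3 - 21)) + 4/(-19) = (-10 + 0)/(1/(-18)) + 4*(-1/19) = -10/(-1/18) - 4/19 = -10*(-18) - 4/19 = 180 - 4/19 = 3416/19 ≈ 179.79)
K = 3720/19 (K = 3416/19 + 4² = 3416/19 + 16 = 3720/19 ≈ 195.79)
360*K = 360*(3720/19) = 1339200/19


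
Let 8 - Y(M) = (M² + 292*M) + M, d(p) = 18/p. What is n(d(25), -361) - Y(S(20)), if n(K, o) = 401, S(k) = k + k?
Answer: 13713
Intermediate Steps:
S(k) = 2*k
Y(M) = 8 - M² - 293*M (Y(M) = 8 - ((M² + 292*M) + M) = 8 - (M² + 293*M) = 8 + (-M² - 293*M) = 8 - M² - 293*M)
n(d(25), -361) - Y(S(20)) = 401 - (8 - (2*20)² - 586*20) = 401 - (8 - 1*40² - 293*40) = 401 - (8 - 1*1600 - 11720) = 401 - (8 - 1600 - 11720) = 401 - 1*(-13312) = 401 + 13312 = 13713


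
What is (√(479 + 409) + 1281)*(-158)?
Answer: -202398 - 316*√222 ≈ -2.0711e+5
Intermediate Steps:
(√(479 + 409) + 1281)*(-158) = (√888 + 1281)*(-158) = (2*√222 + 1281)*(-158) = (1281 + 2*√222)*(-158) = -202398 - 316*√222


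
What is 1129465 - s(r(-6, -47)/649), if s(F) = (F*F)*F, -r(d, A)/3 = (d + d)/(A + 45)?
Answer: 308749930070617/273359449 ≈ 1.1295e+6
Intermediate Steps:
r(d, A) = -6*d/(45 + A) (r(d, A) = -3*(d + d)/(A + 45) = -3*2*d/(45 + A) = -6*d/(45 + A))
s(F) = F³ (s(F) = F²*F = F³)
1129465 - s(r(-6, -47)/649) = 1129465 - (-6*(-6)/(45 - 47)/649)³ = 1129465 - (-6*(-6)/(-2)*(1/649))³ = 1129465 - (-6*(-6)*(-½)*(1/649))³ = 1129465 - (-18*1/649)³ = 1129465 - (-18/649)³ = 1129465 - 1*(-5832/273359449) = 1129465 + 5832/273359449 = 308749930070617/273359449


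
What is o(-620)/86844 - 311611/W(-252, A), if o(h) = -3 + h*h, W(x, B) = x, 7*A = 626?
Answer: 565800286/455931 ≈ 1241.0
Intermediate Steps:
A = 626/7 (A = (⅐)*626 = 626/7 ≈ 89.429)
o(h) = -3 + h²
o(-620)/86844 - 311611/W(-252, A) = (-3 + (-620)²)/86844 - 311611/(-252) = (-3 + 384400)*(1/86844) - 311611*(-1/252) = 384397*(1/86844) + 311611/252 = 384397/86844 + 311611/252 = 565800286/455931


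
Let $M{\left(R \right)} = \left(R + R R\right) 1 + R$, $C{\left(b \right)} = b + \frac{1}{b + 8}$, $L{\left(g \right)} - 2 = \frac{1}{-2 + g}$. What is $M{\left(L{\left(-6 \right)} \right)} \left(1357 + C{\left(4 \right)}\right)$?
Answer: $\frac{2531615}{256} \approx 9889.1$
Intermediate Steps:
$L{\left(g \right)} = 2 + \frac{1}{-2 + g}$
$C{\left(b \right)} = b + \frac{1}{8 + b}$
$M{\left(R \right)} = R^{2} + 2 R$ ($M{\left(R \right)} = \left(R + R^{2}\right) 1 + R = \left(R + R^{2}\right) + R = R^{2} + 2 R$)
$M{\left(L{\left(-6 \right)} \right)} \left(1357 + C{\left(4 \right)}\right) = \frac{-3 + 2 \left(-6\right)}{-2 - 6} \left(2 + \frac{-3 + 2 \left(-6\right)}{-2 - 6}\right) \left(1357 + \frac{1 + 4^{2} + 8 \cdot 4}{8 + 4}\right) = \frac{-3 - 12}{-8} \left(2 + \frac{-3 - 12}{-8}\right) \left(1357 + \frac{1 + 16 + 32}{12}\right) = \left(- \frac{1}{8}\right) \left(-15\right) \left(2 - - \frac{15}{8}\right) \left(1357 + \frac{1}{12} \cdot 49\right) = \frac{15 \left(2 + \frac{15}{8}\right)}{8} \left(1357 + \frac{49}{12}\right) = \frac{15}{8} \cdot \frac{31}{8} \cdot \frac{16333}{12} = \frac{465}{64} \cdot \frac{16333}{12} = \frac{2531615}{256}$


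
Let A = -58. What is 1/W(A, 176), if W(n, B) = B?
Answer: 1/176 ≈ 0.0056818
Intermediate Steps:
1/W(A, 176) = 1/176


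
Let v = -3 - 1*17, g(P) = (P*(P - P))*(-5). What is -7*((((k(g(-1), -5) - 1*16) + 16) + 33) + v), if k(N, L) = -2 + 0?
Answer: -77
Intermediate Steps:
g(P) = 0 (g(P) = (P*0)*(-5) = 0*(-5) = 0)
k(N, L) = -2
v = -20 (v = -3 - 17 = -20)
-7*((((k(g(-1), -5) - 1*16) + 16) + 33) + v) = -7*((((-2 - 1*16) + 16) + 33) - 20) = -7*((((-2 - 16) + 16) + 33) - 20) = -7*(((-18 + 16) + 33) - 20) = -7*((-2 + 33) - 20) = -7*(31 - 20) = -7*11 = -77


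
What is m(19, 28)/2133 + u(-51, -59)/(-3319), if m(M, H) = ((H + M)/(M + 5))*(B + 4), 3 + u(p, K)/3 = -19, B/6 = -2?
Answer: 266341/21238281 ≈ 0.012541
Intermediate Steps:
B = -12 (B = 6*(-2) = -12)
u(p, K) = -66 (u(p, K) = -9 + 3*(-19) = -9 - 57 = -66)
m(M, H) = -8*(H + M)/(5 + M) (m(M, H) = ((H + M)/(M + 5))*(-12 + 4) = ((H + M)/(5 + M))*(-8) = -8*(H + M)/(5 + M))
m(19, 28)/2133 + u(-51, -59)/(-3319) = (8*(-1*28 - 1*19)/(5 + 19))/2133 - 66/(-3319) = (8*(-28 - 19)/24)*(1/2133) - 66*(-1/3319) = (8*(1/24)*(-47))*(1/2133) + 66/3319 = -47/3*1/2133 + 66/3319 = -47/6399 + 66/3319 = 266341/21238281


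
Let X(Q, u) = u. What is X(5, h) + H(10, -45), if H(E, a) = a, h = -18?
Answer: -63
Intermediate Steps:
X(5, h) + H(10, -45) = -18 - 45 = -63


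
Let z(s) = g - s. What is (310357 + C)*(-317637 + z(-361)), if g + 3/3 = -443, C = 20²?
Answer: -98733714040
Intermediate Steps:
C = 400
g = -444 (g = -1 - 443 = -444)
z(s) = -444 - s
(310357 + C)*(-317637 + z(-361)) = (310357 + 400)*(-317637 + (-444 - 1*(-361))) = 310757*(-317637 + (-444 + 361)) = 310757*(-317637 - 83) = 310757*(-317720) = -98733714040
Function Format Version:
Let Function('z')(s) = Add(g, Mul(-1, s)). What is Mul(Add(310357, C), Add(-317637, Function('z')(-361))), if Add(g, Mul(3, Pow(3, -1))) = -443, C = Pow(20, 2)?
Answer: -98733714040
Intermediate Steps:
C = 400
g = -444 (g = Add(-1, -443) = -444)
Function('z')(s) = Add(-444, Mul(-1, s))
Mul(Add(310357, C), Add(-317637, Function('z')(-361))) = Mul(Add(310357, 400), Add(-317637, Add(-444, Mul(-1, -361)))) = Mul(310757, Add(-317637, Add(-444, 361))) = Mul(310757, Add(-317637, -83)) = Mul(310757, -317720) = -98733714040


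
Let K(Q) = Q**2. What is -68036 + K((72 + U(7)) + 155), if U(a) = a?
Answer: -13280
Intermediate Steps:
-68036 + K((72 + U(7)) + 155) = -68036 + ((72 + 7) + 155)**2 = -68036 + (79 + 155)**2 = -68036 + 234**2 = -68036 + 54756 = -13280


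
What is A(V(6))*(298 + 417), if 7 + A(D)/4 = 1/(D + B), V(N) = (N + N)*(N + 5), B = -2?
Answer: -19998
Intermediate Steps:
V(N) = 2*N*(5 + N) (V(N) = (2*N)*(5 + N) = 2*N*(5 + N))
A(D) = -28 + 4/(-2 + D) (A(D) = -28 + 4/(D - 2) = -28 + 4/(-2 + D))
A(V(6))*(298 + 417) = (4*(15 - 14*6*(5 + 6))/(-2 + 2*6*(5 + 6)))*(298 + 417) = (4*(15 - 14*6*11)/(-2 + 2*6*11))*715 = (4*(15 - 7*132)/(-2 + 132))*715 = (4*(15 - 924)/130)*715 = (4*(1/130)*(-909))*715 = -1818/65*715 = -19998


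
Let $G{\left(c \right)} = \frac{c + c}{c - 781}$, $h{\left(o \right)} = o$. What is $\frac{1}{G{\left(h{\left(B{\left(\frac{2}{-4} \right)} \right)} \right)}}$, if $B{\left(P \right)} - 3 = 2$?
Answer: $- \frac{388}{5} \approx -77.6$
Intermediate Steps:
$B{\left(P \right)} = 5$ ($B{\left(P \right)} = 3 + 2 = 5$)
$G{\left(c \right)} = \frac{2 c}{-781 + c}$
$\frac{1}{G{\left(h{\left(B{\left(\frac{2}{-4} \right)} \right)} \right)}} = \frac{1}{2 \cdot 5 \frac{1}{-781 + 5}} = \frac{1}{2 \cdot 5 \frac{1}{-776}} = \frac{1}{2 \cdot 5 \left(- \frac{1}{776}\right)} = \frac{1}{- \frac{5}{388}} = - \frac{388}{5}$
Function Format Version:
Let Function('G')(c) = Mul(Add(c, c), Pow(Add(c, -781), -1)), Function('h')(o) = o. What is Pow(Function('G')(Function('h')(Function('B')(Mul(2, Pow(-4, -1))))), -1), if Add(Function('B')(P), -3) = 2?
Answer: Rational(-388, 5) ≈ -77.600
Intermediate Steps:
Function('B')(P) = 5 (Function('B')(P) = Add(3, 2) = 5)
Function('G')(c) = Mul(2, c, Pow(Add(-781, c), -1)) (Function('G')(c) = Mul(Mul(2, c), Pow(Add(-781, c), -1)) = Mul(2, c, Pow(Add(-781, c), -1)))
Pow(Function('G')(Function('h')(Function('B')(Mul(2, Pow(-4, -1))))), -1) = Pow(Mul(2, 5, Pow(Add(-781, 5), -1)), -1) = Pow(Mul(2, 5, Pow(-776, -1)), -1) = Pow(Mul(2, 5, Rational(-1, 776)), -1) = Pow(Rational(-5, 388), -1) = Rational(-388, 5)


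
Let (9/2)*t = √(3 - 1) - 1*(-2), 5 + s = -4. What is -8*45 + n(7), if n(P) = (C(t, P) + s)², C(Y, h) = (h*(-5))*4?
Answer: 21841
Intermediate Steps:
s = -9 (s = -5 - 4 = -9)
t = 4/9 + 2*√2/9 (t = 2*(√(3 - 1) - 1*(-2))/9 = 2*(√2 + 2)/9 = 2*(2 + √2)/9 = 4/9 + 2*√2/9 ≈ 0.75871)
C(Y, h) = -20*h (C(Y, h) = -5*h*4 = -20*h)
n(P) = (-9 - 20*P)² (n(P) = (-20*P - 9)² = (-9 - 20*P)²)
-8*45 + n(7) = -8*45 + (9 + 20*7)² = -360 + (9 + 140)² = -360 + 149² = -360 + 22201 = 21841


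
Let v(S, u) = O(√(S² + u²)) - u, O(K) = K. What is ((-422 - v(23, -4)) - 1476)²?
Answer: (1902 + √545)² ≈ 3.7070e+6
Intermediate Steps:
v(S, u) = √(S² + u²) - u
((-422 - v(23, -4)) - 1476)² = ((-422 - (√(23² + (-4)²) - 1*(-4))) - 1476)² = ((-422 - (√(529 + 16) + 4)) - 1476)² = ((-422 - (√545 + 4)) - 1476)² = ((-422 - (4 + √545)) - 1476)² = ((-422 + (-4 - √545)) - 1476)² = ((-426 - √545) - 1476)² = (-1902 - √545)²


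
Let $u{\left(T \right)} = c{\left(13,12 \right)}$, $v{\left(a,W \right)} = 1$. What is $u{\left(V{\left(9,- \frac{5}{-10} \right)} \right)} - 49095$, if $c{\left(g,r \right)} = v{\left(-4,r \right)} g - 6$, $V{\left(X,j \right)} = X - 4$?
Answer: $-49088$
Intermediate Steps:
$V{\left(X,j \right)} = -4 + X$ ($V{\left(X,j \right)} = X - 4 = -4 + X$)
$c{\left(g,r \right)} = -6 + g$ ($c{\left(g,r \right)} = 1 g - 6 = g - 6 = -6 + g$)
$u{\left(T \right)} = 7$ ($u{\left(T \right)} = -6 + 13 = 7$)
$u{\left(V{\left(9,- \frac{5}{-10} \right)} \right)} - 49095 = 7 - 49095 = -49088$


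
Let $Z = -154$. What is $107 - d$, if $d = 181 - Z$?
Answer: $-228$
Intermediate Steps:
$d = 335$ ($d = 181 - -154 = 181 + 154 = 335$)
$107 - d = 107 - 335 = -228$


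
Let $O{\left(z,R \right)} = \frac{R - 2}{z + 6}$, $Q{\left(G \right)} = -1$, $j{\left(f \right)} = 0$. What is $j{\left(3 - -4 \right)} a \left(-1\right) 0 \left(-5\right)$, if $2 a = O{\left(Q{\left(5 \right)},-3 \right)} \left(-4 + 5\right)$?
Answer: $0$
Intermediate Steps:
$O{\left(z,R \right)} = \frac{-2 + R}{6 + z}$
$a = - \frac{1}{2}$ ($a = \frac{\frac{-2 - 3}{6 - 1} \left(-4 + 5\right)}{2} = \frac{\frac{1}{5} \left(-5\right) 1}{2} = \frac{\left(-1\right) 1}{2} = \frac{1}{2} \left(-1\right) = - \frac{1}{2} \approx -0.5$)
$j{\left(3 - -4 \right)} a \left(-1\right) 0 \left(-5\right) = 0 \left(- \frac{1}{2}\right) \left(-1\right) 0 \left(-5\right) = 0 \cdot 0 \left(-5\right) = 0 \cdot 0 = 0$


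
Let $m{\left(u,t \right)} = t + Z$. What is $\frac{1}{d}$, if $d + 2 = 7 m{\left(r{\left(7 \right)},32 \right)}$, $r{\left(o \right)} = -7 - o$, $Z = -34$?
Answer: $- \frac{1}{16} \approx -0.0625$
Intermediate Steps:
$m{\left(u,t \right)} = -34 + t$ ($m{\left(u,t \right)} = t - 34 = -34 + t$)
$d = -16$ ($d = -2 + 7 \left(-34 + 32\right) = -2 + 7 \left(-2\right) = -2 - 14 = -16$)
$\frac{1}{d} = \frac{1}{-16} = - \frac{1}{16}$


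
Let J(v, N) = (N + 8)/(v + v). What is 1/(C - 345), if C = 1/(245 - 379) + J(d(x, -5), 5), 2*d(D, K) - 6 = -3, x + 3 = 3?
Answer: -402/136951 ≈ -0.0029354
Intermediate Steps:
x = 0 (x = -3 + 3 = 0)
d(D, K) = 3/2 (d(D, K) = 3 + (½)*(-3) = 3 - 3/2 = 3/2)
J(v, N) = (8 + N)/(2*v) (J(v, N) = (8 + N)/((2*v)) = (8 + N)*(1/(2*v)) = (8 + N)/(2*v))
C = 1739/402 (C = 1/(245 - 379) + (8 + 5)/(2*(3/2)) = 1/(-134) + (½)*(⅔)*13 = -1/134 + 13/3 = 1739/402 ≈ 4.3259)
1/(C - 345) = 1/(1739/402 - 345) = 1/(-136951/402) = -402/136951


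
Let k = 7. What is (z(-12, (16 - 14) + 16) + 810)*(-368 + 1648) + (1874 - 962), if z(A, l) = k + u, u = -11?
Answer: 1032592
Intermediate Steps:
z(A, l) = -4 (z(A, l) = 7 - 11 = -4)
(z(-12, (16 - 14) + 16) + 810)*(-368 + 1648) + (1874 - 962) = (-4 + 810)*(-368 + 1648) + (1874 - 962) = 806*1280 + 912 = 1031680 + 912 = 1032592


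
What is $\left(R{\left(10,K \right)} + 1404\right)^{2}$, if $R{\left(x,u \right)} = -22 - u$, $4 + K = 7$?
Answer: $1901641$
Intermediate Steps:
$K = 3$ ($K = -4 + 7 = 3$)
$\left(R{\left(10,K \right)} + 1404\right)^{2} = \left(\left(-22 - 3\right) + 1404\right)^{2} = \left(-25 + 1404\right)^{2} = 1379^{2} = 1901641$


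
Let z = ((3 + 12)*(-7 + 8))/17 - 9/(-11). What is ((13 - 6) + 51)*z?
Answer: 18444/187 ≈ 98.631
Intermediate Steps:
z = 318/187 (z = (15*1)*(1/17) - 9*(-1/11) = 15*(1/17) + 9/11 = 15/17 + 9/11 = 318/187 ≈ 1.7005)
((13 - 6) + 51)*z = ((13 - 6) + 51)*(318/187) = (7 + 51)*(318/187) = 58*(318/187) = 18444/187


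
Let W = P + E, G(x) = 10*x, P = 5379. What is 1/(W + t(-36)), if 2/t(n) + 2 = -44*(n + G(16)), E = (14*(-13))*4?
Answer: 2729/12692578 ≈ 0.00021501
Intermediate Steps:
E = -728 (E = -182*4 = -728)
W = 4651 (W = 5379 - 728 = 4651)
t(n) = 2/(-7042 - 44*n) (t(n) = 2/(-2 - 44*(n + 10*16)) = 2/(-2 - 44*(n + 160)) = 2/(-2 - 44*(160 + n)) = 2/(-2 + (-7040 - 44*n)) = 2/(-7042 - 44*n))
1/(W + t(-36)) = 1/(4651 - 1/(3521 + 22*(-36))) = 1/(4651 - 1/(3521 - 792)) = 1/(4651 - 1/2729) = 1/(12692578/2729) = 2729/12692578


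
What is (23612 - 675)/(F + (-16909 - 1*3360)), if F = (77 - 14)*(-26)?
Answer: -22937/21907 ≈ -1.0470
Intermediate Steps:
F = -1638 (F = 63*(-26) = -1638)
(23612 - 675)/(F + (-16909 - 1*3360)) = (23612 - 675)/(-1638 + (-16909 - 1*3360)) = 22937/(-1638 + (-16909 - 3360)) = 22937/(-1638 - 20269) = 22937/(-21907) = 22937*(-1/21907) = -22937/21907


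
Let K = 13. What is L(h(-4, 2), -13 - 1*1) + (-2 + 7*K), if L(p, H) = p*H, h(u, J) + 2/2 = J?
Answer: 75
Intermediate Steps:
h(u, J) = -1 + J
L(p, H) = H*p
L(h(-4, 2), -13 - 1*1) + (-2 + 7*K) = (-13 - 1*1)*(-1 + 2) + (-2 + 7*13) = (-13 - 1)*1 + (-2 + 91) = -14*1 + 89 = -14 + 89 = 75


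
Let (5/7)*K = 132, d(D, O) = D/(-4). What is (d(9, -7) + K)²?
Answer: 13329801/400 ≈ 33325.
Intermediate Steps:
d(D, O) = -D/4 (d(D, O) = D*(-¼) = -D/4)
K = 924/5 (K = (7/5)*132 = 924/5 ≈ 184.80)
(d(9, -7) + K)² = (-¼*9 + 924/5)² = (-9/4 + 924/5)² = (3651/20)² = 13329801/400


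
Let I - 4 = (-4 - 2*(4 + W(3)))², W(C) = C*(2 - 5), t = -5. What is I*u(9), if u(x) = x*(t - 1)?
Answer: -2160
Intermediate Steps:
W(C) = -3*C (W(C) = C*(-3) = -3*C)
u(x) = -6*x (u(x) = x*(-5 - 1) = x*(-6) = -6*x)
I = 40 (I = 4 + (-4 - 2*(4 - 3*3))² = 4 + (-4 - 2*(4 - 9))² = 4 + (-4 - 2*(-5))² = 4 + (-4 + 10)² = 4 + 6² = 4 + 36 = 40)
I*u(9) = 40*(-6*9) = 40*(-54) = -2160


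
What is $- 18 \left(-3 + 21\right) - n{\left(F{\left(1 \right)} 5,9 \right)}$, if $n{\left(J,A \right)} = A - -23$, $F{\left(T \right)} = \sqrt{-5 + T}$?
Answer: $-356$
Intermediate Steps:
$n{\left(J,A \right)} = 23 + A$ ($n{\left(J,A \right)} = A + 23 = 23 + A$)
$- 18 \left(-3 + 21\right) - n{\left(F{\left(1 \right)} 5,9 \right)} = - 18 \left(-3 + 21\right) - \left(23 + 9\right) = \left(-18\right) 18 - 32 = -324 - 32 = -356$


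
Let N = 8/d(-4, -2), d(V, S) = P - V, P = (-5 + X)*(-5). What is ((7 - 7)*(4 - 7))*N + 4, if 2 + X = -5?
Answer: 4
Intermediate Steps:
X = -7 (X = -2 - 5 = -7)
P = 60 (P = (-5 - 7)*(-5) = -12*(-5) = 60)
d(V, S) = 60 - V
N = ⅛ (N = 8/(60 - 1*(-4)) = 8/(60 + 4) = 8/64 = 8*(1/64) = ⅛ ≈ 0.12500)
((7 - 7)*(4 - 7))*N + 4 = ((7 - 7)*(4 - 7))*(⅛) + 4 = (0*(-3))*(⅛) + 4 = 0*(⅛) + 4 = 0 + 4 = 4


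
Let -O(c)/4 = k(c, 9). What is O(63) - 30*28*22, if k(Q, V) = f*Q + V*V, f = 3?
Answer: -19560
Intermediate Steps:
k(Q, V) = V² + 3*Q (k(Q, V) = 3*Q + V*V = 3*Q + V² = V² + 3*Q)
O(c) = -324 - 12*c (O(c) = -4*(9² + 3*c) = -4*(81 + 3*c) = -324 - 12*c)
O(63) - 30*28*22 = (-324 - 12*63) - 30*28*22 = (-324 - 756) - 840*22 = -1080 - 1*18480 = -1080 - 18480 = -19560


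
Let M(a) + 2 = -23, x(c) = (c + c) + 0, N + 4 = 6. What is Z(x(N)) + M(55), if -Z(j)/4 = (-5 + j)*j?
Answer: -9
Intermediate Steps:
N = 2 (N = -4 + 6 = 2)
x(c) = 2*c (x(c) = 2*c + 0 = 2*c)
Z(j) = -4*j*(-5 + j) (Z(j) = -4*(-5 + j)*j = -4*j*(-5 + j))
M(a) = -25 (M(a) = -2 - 23 = -25)
Z(x(N)) + M(55) = 4*(2*2)*(5 - 2*2) - 25 = 4*4*(5 - 1*4) - 25 = 4*4*(5 - 4) - 25 = 4*4*1 - 25 = 16 - 25 = -9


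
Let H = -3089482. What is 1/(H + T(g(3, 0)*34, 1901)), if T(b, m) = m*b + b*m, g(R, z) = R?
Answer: -1/2701678 ≈ -3.7014e-7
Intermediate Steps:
T(b, m) = 2*b*m (T(b, m) = b*m + b*m = 2*b*m)
1/(H + T(g(3, 0)*34, 1901)) = 1/(-3089482 + 2*(3*34)*1901) = 1/(-3089482 + 2*102*1901) = 1/(-3089482 + 387804) = 1/(-2701678) = -1/2701678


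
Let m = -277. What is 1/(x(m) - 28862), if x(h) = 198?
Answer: -1/28664 ≈ -3.4887e-5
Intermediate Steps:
1/(x(m) - 28862) = 1/(198 - 28862) = 1/(-28664) = -1/28664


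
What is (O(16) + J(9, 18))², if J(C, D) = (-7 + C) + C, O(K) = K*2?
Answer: 1849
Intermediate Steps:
O(K) = 2*K
J(C, D) = -7 + 2*C
(O(16) + J(9, 18))² = (2*16 + (-7 + 2*9))² = (32 + (-7 + 18))² = (32 + 11)² = 43² = 1849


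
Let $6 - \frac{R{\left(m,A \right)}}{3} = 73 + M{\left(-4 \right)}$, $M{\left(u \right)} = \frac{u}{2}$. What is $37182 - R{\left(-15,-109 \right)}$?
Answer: $37377$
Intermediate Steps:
$M{\left(u \right)} = \frac{u}{2}$ ($M{\left(u \right)} = u \frac{1}{2} = \frac{u}{2}$)
$R{\left(m,A \right)} = -195$ ($R{\left(m,A \right)} = 18 - 3 \left(73 + \frac{1}{2} \left(-4\right)\right) = 18 - 3 \left(73 - 2\right) = 18 - 213 = -195$)
$37182 - R{\left(-15,-109 \right)} = 37182 - -195 = 37182 + 195 = 37377$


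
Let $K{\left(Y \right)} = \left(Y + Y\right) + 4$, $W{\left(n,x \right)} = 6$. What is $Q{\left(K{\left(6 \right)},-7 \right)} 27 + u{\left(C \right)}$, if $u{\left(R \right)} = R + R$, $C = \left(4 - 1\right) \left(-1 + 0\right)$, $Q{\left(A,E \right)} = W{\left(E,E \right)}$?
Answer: $156$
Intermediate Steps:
$K{\left(Y \right)} = 4 + 2 Y$ ($K{\left(Y \right)} = 2 Y + 4 = 4 + 2 Y$)
$Q{\left(A,E \right)} = 6$
$C = -3$ ($C = 3 \left(-1\right) = -3$)
$u{\left(R \right)} = 2 R$
$Q{\left(K{\left(6 \right)},-7 \right)} 27 + u{\left(C \right)} = 6 \cdot 27 + 2 \left(-3\right) = 162 - 6 = 156$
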